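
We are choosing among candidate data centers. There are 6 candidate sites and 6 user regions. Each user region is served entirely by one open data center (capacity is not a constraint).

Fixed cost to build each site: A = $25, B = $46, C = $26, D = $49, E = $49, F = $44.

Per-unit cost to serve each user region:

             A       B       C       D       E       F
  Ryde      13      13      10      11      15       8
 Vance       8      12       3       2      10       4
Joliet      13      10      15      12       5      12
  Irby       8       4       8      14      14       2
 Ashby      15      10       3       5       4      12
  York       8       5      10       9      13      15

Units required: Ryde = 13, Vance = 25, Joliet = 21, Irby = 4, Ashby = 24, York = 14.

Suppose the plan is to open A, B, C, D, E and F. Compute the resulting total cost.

Each user region is assigned to its cheapest site among the open ones.
{A, B, C, D, E, F}: Ryde→F 8·13=104, Vance→D 2·25=50, Joliet→E 5·21=105, Irby→F 2·4=8, Ashby→C 3·24=72, York→B 5·14=70. Service 409; fixed 239; total 648.

Total cost: 648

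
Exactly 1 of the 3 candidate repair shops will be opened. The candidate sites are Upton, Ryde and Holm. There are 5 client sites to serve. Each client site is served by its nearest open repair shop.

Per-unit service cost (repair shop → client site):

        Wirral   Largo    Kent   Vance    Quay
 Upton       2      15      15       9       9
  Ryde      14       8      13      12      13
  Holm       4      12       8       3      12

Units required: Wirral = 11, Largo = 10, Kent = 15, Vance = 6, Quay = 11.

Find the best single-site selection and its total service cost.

With exactly 1 open, each client site uses its cheapest among the chosen.
{Holm}: Wirral→Holm 4·11=44, Largo→Holm 12·10=120, Kent→Holm 8·15=120, Vance→Holm 3·6=18, Quay→Holm 12·11=132. Service cost 434.
{Upton}: service cost 550
{Ryde}: service cost 644
Among all 3 size-1 choices, {Holm} is lowest.

Choose Holm only; total service cost 434.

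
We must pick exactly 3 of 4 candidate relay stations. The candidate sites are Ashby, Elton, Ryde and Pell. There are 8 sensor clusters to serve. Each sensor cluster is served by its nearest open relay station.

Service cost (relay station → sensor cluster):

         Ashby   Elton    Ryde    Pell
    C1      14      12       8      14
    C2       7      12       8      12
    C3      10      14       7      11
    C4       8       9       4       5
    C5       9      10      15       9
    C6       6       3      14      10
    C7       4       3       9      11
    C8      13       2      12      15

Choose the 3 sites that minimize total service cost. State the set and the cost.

With exactly 3 open, each sensor cluster uses its cheapest among the chosen.
{Ashby, Elton, Ryde}: C1→Ryde 8, C2→Ashby 7, C3→Ryde 7, C4→Ryde 4, C5→Ashby 9, C6→Elton 3, C7→Elton 3, C8→Elton 2. Service cost 43.
{Elton, Ryde, Pell}: service cost 44
{Ashby, Elton, Pell}: service cost 51
Among all 4 size-3 choices, {Ashby, Elton, Ryde} is lowest.

Choose Ashby, Elton and Ryde; total service cost 43.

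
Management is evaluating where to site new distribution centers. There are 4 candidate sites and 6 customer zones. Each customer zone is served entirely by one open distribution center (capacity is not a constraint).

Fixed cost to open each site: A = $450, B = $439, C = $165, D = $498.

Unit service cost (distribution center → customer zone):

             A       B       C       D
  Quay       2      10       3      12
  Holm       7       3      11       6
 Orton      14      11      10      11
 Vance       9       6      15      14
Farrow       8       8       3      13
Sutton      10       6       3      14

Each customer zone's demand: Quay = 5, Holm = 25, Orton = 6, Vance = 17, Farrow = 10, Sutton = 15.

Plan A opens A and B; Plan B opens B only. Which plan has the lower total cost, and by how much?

Plan B is cheaper by 410.

Plan A: {A, B}: Quay→A 2·5=10, Holm→B 3·25=75, Orton→B 11·6=66, Vance→B 6·17=102, Farrow→A 8·10=80, Sutton→B 6·15=90. Service 423; fixed 889; total 1312.
Plan B: {B}: Quay→B 10·5=50, Holm→B 3·25=75, Orton→B 11·6=66, Vance→B 6·17=102, Farrow→B 8·10=80, Sutton→B 6·15=90. Service 463; fixed 439; total 902.
Difference: |1312 − 902| = 410.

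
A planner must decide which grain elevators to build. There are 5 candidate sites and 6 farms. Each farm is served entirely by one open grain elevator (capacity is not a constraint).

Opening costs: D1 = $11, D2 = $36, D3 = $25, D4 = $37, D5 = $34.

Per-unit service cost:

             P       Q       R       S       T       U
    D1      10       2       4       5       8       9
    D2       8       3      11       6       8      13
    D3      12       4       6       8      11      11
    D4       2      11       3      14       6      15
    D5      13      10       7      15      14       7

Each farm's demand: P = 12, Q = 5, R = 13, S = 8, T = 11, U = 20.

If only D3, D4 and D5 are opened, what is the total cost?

Each farm is assigned to its cheapest site among the open ones.
{D3, D4, D5}: P→D4 2·12=24, Q→D3 4·5=20, R→D4 3·13=39, S→D3 8·8=64, T→D4 6·11=66, U→D5 7·20=140. Service 353; fixed 96; total 449.

Total cost: 449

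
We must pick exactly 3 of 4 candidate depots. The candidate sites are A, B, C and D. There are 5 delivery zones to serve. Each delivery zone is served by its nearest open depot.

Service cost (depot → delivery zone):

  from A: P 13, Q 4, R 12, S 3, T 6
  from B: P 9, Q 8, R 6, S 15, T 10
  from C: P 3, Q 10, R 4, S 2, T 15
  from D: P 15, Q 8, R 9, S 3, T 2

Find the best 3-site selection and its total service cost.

Choose A, C and D; total service cost 15.

With exactly 3 open, each delivery zone uses its cheapest among the chosen.
{A, C, D}: P→C 3, Q→A 4, R→C 4, S→C 2, T→D 2. Service cost 15.
{A, B, C}: service cost 19
{B, C, D}: service cost 19
Among all 4 size-3 choices, {A, C, D} is lowest.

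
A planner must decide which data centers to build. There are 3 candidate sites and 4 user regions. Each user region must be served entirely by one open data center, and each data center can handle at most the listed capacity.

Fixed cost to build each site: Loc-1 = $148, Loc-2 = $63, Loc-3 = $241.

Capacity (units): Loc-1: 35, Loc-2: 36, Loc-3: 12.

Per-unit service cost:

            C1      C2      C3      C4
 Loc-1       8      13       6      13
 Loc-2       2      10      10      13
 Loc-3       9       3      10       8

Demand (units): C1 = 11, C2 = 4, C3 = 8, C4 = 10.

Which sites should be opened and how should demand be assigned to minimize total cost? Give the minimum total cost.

Minimum total cost: 335

Open {Loc-2}: C1→Loc-2 2·11=22, C2→Loc-2 10·4=40, C3→Loc-2 10·8=80, C4→Loc-2 13·10=130.
Loads: Loc-2 carries 33/36. Service 272; fixed 63; total 335.
Next best feasible plan costs 451.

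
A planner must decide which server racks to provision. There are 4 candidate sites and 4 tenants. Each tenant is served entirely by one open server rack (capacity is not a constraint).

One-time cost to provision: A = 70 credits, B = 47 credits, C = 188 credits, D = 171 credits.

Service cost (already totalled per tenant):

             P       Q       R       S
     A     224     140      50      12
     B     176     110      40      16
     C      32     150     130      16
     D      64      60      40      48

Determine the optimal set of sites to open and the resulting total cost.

Open D only; minimum total cost 383.

For any fixed open set, each tenant goes to its cheapest open site; total = fixed + service.
{D}: P→D 64, Q→D 60, R→D 40, S→D 48. Service 212; fixed 171; total 383.
{B}: P→B 176, Q→B 110, R→B 40, S→B 16. Service 342; fixed 47; total 389.
{B, D}: P→D 64, Q→D 60, R→B 40, S→B 16. Service 180; fixed 218; total 398.
{A, B, C, D}: service 144 + fixed 476 = 620
No other subset beats 383.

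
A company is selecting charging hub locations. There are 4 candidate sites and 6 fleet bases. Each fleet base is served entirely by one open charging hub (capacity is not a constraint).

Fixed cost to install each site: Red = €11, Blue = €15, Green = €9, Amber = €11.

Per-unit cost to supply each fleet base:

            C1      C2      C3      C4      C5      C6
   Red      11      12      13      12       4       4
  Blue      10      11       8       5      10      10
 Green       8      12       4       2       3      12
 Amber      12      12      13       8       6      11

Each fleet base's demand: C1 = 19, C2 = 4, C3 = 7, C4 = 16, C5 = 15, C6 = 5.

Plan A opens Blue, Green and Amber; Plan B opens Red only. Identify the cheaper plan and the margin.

Plan A is cheaper by 245.

Plan A: {Blue, Green, Amber}: C1→Green 8·19=152, C2→Blue 11·4=44, C3→Green 4·7=28, C4→Green 2·16=32, C5→Green 3·15=45, C6→Blue 10·5=50. Service 351; fixed 35; total 386.
Plan B: {Red}: C1→Red 11·19=209, C2→Red 12·4=48, C3→Red 13·7=91, C4→Red 12·16=192, C5→Red 4·15=60, C6→Red 4·5=20. Service 620; fixed 11; total 631.
Difference: |386 − 631| = 245.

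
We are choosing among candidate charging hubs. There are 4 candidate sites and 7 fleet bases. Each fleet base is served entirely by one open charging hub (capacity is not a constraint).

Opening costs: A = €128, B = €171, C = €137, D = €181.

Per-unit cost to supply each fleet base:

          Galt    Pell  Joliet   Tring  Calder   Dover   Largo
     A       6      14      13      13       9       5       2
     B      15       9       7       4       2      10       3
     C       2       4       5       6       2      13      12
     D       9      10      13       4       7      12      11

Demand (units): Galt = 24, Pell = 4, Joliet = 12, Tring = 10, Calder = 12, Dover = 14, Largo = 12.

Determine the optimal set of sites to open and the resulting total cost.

For any fixed open set, each fleet base goes to its cheapest open site; total = fixed + service.
{A, C}: Galt→C 2·24=48, Pell→C 4·4=16, Joliet→C 5·12=60, Tring→C 6·10=60, Calder→C 2·12=24, Dover→A 5·14=70, Largo→A 2·12=24. Service 302; fixed 265; total 567.
{C}: service 534 + fixed 137 = 671
{B, C}: Galt→C 2·24=48, Pell→C 4·4=16, Joliet→C 5·12=60, Tring→B 4·10=40, Calder→B 2·12=24, Dover→B 10·14=140, Largo→B 3·12=36. Service 364; fixed 308; total 672.
{A, B, C, D}: service 282 + fixed 617 = 899
(All 15 nonempty subsets were checked; A and C is lowest.)

Open A and C; minimum total cost 567.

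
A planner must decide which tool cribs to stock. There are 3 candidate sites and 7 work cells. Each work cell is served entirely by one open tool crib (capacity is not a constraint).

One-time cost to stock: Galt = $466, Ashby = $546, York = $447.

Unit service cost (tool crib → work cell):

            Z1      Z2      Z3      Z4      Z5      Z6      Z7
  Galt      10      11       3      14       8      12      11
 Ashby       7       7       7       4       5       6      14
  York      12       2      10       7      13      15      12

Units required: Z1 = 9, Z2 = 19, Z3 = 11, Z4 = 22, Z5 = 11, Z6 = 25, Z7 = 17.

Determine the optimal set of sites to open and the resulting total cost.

For any fixed open set, each work cell goes to its cheapest open site; total = fixed + service.
{Ashby}: Z1→Ashby 7·9=63, Z2→Ashby 7·19=133, Z3→Ashby 7·11=77, Z4→Ashby 4·22=88, Z5→Ashby 5·11=55, Z6→Ashby 6·25=150, Z7→Ashby 14·17=238. Service 804; fixed 546; total 1350.
{York}: service 1132 + fixed 447 = 1579
{Ashby, York}: Z1→Ashby 7·9=63, Z2→York 2·19=38, Z3→Ashby 7·11=77, Z4→Ashby 4·22=88, Z5→Ashby 5·11=55, Z6→Ashby 6·25=150, Z7→York 12·17=204. Service 675; fixed 993; total 1668.
{Galt, Ashby, York}: service 614 + fixed 1459 = 2073
(All 7 nonempty subsets were checked; Ashby only is lowest.)

Open Ashby only; minimum total cost 1350.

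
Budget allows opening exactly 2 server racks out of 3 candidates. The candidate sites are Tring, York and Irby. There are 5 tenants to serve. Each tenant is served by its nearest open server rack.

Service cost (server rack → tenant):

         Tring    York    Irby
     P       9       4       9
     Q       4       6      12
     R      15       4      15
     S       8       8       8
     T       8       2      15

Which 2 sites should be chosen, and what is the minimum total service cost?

With exactly 2 open, each tenant uses its cheapest among the chosen.
{Tring, York}: P→York 4, Q→Tring 4, R→York 4, S→Tring 8, T→York 2. Service cost 22.
{York, Irby}: service cost 24
{Tring, Irby}: service cost 44
Among all 3 size-2 choices, {Tring, York} is lowest.

Choose Tring and York; total service cost 22.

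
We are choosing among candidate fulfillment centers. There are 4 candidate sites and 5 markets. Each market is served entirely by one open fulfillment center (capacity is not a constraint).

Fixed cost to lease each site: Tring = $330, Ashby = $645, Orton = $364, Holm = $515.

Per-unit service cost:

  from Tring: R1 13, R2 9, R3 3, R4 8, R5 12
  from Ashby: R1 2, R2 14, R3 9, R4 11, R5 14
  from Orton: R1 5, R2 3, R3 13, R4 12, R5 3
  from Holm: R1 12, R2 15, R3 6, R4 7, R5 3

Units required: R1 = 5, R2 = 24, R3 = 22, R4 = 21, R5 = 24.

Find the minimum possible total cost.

Minimum total cost: 1071

For any fixed open set, each market goes to its cheapest open site; total = fixed + service.
{Orton}: R1→Orton 5·5=25, R2→Orton 3·24=72, R3→Orton 13·22=286, R4→Orton 12·21=252, R5→Orton 3·24=72. Service 707; fixed 364; total 1071.
{Tring, Orton}: service 403 + fixed 694 = 1097
{Tring}: service 803 + fixed 330 = 1133
{Tring, Ashby, Orton, Holm}: service 367 + fixed 1854 = 2221
No other subset beats 1071.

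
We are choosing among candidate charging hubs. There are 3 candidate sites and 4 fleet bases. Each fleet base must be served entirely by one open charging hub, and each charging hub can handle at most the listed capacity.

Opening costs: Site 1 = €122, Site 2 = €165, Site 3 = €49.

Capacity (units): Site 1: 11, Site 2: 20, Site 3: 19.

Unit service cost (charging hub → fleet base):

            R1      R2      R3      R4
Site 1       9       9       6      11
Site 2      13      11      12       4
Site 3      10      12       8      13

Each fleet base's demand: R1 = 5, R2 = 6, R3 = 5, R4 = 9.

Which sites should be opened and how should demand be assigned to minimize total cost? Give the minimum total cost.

Open {Site 2, Site 3}: R1→Site 3 10·5=50, R2→Site 2 11·6=66, R3→Site 3 8·5=40, R4→Site 2 4·9=36.
Loads: Site 2 carries 15/20, Site 3 carries 10/19. Service 192; fixed 214; total 406.
Next best feasible plan costs 412.

Minimum total cost: 406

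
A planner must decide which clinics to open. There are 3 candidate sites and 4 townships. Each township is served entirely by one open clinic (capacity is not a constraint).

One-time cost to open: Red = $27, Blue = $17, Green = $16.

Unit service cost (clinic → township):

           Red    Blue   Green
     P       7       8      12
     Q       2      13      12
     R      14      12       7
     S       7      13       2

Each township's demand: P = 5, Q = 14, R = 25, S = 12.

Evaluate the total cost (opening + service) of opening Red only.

Each township is assigned to its cheapest site among the open ones.
{Red}: P→Red 7·5=35, Q→Red 2·14=28, R→Red 14·25=350, S→Red 7·12=84. Service 497; fixed 27; total 524.

Total cost: 524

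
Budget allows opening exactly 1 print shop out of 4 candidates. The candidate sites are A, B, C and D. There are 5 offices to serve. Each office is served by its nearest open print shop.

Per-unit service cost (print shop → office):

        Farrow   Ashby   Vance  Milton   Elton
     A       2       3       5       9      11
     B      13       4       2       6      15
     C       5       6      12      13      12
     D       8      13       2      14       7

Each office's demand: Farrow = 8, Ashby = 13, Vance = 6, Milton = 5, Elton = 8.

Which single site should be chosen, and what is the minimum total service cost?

Choose A only; total service cost 218.

With exactly 1 open, each office uses its cheapest among the chosen.
{A}: Farrow→A 2·8=16, Ashby→A 3·13=39, Vance→A 5·6=30, Milton→A 9·5=45, Elton→A 11·8=88. Service cost 218.
{B}: service cost 318
{C}: service cost 351
Among all 4 size-1 choices, {A} is lowest.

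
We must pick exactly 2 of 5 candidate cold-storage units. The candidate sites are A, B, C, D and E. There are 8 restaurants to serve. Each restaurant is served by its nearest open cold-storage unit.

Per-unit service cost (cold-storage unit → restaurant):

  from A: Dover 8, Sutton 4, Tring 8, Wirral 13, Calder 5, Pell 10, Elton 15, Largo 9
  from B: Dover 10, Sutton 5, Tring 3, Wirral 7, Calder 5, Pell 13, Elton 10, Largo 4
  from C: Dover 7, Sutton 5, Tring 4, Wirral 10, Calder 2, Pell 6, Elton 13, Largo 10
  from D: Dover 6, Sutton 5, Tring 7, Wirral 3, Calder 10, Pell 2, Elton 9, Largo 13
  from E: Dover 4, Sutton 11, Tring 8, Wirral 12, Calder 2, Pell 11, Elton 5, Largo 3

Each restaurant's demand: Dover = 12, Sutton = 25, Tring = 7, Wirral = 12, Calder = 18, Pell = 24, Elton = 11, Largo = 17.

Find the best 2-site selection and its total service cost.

With exactly 2 open, each restaurant uses its cheapest among the chosen.
{D, E}: Dover→E 4·12=48, Sutton→D 5·25=125, Tring→D 7·7=49, Wirral→D 3·12=36, Calder→E 2·18=36, Pell→D 2·24=48, Elton→E 5·11=55, Largo→E 3·17=51. Service cost 448.
{B, D}: service cost 559
{C, E}: service cost 607
Among all 10 size-2 choices, {D, E} is lowest.

Choose D and E; total service cost 448.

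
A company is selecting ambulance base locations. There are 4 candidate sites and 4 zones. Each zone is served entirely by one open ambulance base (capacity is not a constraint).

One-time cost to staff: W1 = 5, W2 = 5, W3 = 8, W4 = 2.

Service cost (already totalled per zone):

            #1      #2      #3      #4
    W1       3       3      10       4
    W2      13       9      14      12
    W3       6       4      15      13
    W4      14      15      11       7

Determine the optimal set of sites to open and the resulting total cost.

Open W1 only; minimum total cost 25.

For any fixed open set, each zone goes to its cheapest open site; total = fixed + service.
{W1}: #1→W1 3, #2→W1 3, #3→W1 10, #4→W1 4. Service 20; fixed 5; total 25.
{W1, W4}: #1→W1 3, #2→W1 3, #3→W1 10, #4→W1 4. Service 20; fixed 7; total 27.
{W1, W2}: #1→W1 3, #2→W1 3, #3→W1 10, #4→W1 4. Service 20; fixed 10; total 30.
{W1, W2, W3, W4}: #1→W1 3, #2→W1 3, #3→W1 10, #4→W1 4. Service 20; fixed 20; total 40.
No other subset beats 25.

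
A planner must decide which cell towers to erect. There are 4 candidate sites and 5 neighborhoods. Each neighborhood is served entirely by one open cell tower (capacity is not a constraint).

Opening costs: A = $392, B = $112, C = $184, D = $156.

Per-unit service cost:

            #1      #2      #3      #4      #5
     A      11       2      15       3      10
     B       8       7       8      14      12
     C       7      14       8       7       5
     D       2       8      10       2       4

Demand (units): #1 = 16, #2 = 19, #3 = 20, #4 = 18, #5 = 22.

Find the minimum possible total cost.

For any fixed open set, each neighborhood goes to its cheapest open site; total = fixed + service.
{D}: #1→D 2·16=32, #2→D 8·19=152, #3→D 10·20=200, #4→D 2·18=36, #5→D 4·22=88. Service 508; fixed 156; total 664.
{B, D}: #1→D 2·16=32, #2→B 7·19=133, #3→B 8·20=160, #4→D 2·18=36, #5→D 4·22=88. Service 449; fixed 268; total 717.
{C, D}: service 468 + fixed 340 = 808
{A, B, C, D}: #1→D 2·16=32, #2→A 2·19=38, #3→B 8·20=160, #4→D 2·18=36, #5→D 4·22=88. Service 354; fixed 844; total 1198.
No other subset beats 664.

Minimum total cost: 664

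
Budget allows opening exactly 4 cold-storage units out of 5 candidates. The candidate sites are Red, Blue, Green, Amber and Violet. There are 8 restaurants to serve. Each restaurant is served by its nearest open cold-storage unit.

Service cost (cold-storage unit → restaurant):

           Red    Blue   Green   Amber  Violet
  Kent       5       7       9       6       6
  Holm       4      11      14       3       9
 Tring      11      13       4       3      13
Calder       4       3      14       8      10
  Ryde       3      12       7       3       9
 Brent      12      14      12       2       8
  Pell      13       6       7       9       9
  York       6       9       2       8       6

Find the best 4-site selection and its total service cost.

Choose Red, Blue, Green and Amber; total service cost 27.

With exactly 4 open, each restaurant uses its cheapest among the chosen.
{Red, Blue, Green, Amber}: Kent→Red 5, Holm→Amber 3, Tring→Amber 3, Calder→Blue 3, Ryde→Red 3, Brent→Amber 2, Pell→Blue 6, York→Green 2. Service cost 27.
{Blue, Green, Amber, Violet}: service cost 28
{Red, Green, Amber, Violet}: service cost 29
Among all 5 size-4 choices, {Red, Blue, Green, Amber} is lowest.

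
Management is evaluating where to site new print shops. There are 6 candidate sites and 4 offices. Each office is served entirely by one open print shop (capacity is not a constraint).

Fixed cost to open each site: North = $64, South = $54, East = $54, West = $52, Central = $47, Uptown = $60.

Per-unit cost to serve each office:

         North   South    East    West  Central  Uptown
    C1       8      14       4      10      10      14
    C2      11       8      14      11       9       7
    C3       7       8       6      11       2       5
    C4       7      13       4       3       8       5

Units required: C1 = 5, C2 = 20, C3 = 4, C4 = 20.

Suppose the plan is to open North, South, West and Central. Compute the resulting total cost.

Total cost: 485

Each office is assigned to its cheapest site among the open ones.
{North, South, West, Central}: C1→North 8·5=40, C2→South 8·20=160, C3→Central 2·4=8, C4→West 3·20=60. Service 268; fixed 217; total 485.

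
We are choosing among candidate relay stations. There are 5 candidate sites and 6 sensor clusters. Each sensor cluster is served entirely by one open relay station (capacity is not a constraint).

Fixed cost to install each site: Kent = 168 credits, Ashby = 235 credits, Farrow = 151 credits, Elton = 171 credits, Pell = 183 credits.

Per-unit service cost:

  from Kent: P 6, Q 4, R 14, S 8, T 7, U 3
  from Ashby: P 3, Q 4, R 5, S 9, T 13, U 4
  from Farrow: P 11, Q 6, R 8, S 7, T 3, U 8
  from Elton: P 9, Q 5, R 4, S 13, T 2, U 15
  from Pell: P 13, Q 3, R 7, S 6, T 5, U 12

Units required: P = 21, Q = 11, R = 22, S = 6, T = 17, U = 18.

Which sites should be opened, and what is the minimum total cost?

Open Kent and Elton; minimum total cost 733.

For any fixed open set, each sensor cluster goes to its cheapest open site; total = fixed + service.
{Kent, Elton}: P→Kent 6·21=126, Q→Kent 4·11=44, R→Elton 4·22=88, S→Kent 8·6=48, T→Elton 2·17=34, U→Kent 3·18=54. Service 394; fixed 339; total 733.
{Ashby, Elton}: P→Ashby 3·21=63, Q→Ashby 4·11=44, R→Elton 4·22=88, S→Ashby 9·6=54, T→Elton 2·17=34, U→Ashby 4·18=72. Service 355; fixed 406; total 761.
{Ashby, Farrow}: P→Ashby 3·21=63, Q→Ashby 4·11=44, R→Ashby 5·22=110, S→Farrow 7·6=42, T→Farrow 3·17=51, U→Ashby 4·18=72. Service 382; fixed 386; total 768.
{Kent, Ashby, Farrow, Elton, Pell}: service 308 + fixed 908 = 1216
No other subset beats 733.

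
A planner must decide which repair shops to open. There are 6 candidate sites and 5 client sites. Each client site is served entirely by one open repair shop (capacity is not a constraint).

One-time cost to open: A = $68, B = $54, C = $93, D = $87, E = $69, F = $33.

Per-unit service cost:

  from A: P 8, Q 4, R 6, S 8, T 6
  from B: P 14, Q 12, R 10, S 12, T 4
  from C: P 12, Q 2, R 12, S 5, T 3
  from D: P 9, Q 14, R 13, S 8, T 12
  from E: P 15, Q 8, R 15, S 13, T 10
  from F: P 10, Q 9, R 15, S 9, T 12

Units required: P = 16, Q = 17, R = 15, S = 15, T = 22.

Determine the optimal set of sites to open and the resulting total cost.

Open A and C; minimum total cost 554.

For any fixed open set, each client site goes to its cheapest open site; total = fixed + service.
{A, C}: P→A 8·16=128, Q→C 2·17=34, R→A 6·15=90, S→C 5·15=75, T→C 3·22=66. Service 393; fixed 161; total 554.
{A, C, F}: service 393 + fixed 194 = 587
{A}: P→A 8·16=128, Q→A 4·17=68, R→A 6·15=90, S→A 8·15=120, T→A 6·22=132. Service 538; fixed 68; total 606.
{A, B, C, D, E, F}: P→A 8·16=128, Q→C 2·17=34, R→A 6·15=90, S→C 5·15=75, T→C 3·22=66. Service 393; fixed 404; total 797.
No other subset beats 554.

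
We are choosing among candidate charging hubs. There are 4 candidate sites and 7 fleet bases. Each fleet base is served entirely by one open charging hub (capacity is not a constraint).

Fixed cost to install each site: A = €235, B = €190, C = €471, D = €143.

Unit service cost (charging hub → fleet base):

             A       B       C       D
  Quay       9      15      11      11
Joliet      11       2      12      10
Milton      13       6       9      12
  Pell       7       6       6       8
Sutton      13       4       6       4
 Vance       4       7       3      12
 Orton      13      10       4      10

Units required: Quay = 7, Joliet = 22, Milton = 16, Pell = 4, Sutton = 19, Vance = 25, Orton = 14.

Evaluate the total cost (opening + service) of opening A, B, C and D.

Total cost: 1473

Each fleet base is assigned to its cheapest site among the open ones.
{A, B, C, D}: Quay→A 9·7=63, Joliet→B 2·22=44, Milton→B 6·16=96, Pell→B 6·4=24, Sutton→B 4·19=76, Vance→C 3·25=75, Orton→C 4·14=56. Service 434; fixed 1039; total 1473.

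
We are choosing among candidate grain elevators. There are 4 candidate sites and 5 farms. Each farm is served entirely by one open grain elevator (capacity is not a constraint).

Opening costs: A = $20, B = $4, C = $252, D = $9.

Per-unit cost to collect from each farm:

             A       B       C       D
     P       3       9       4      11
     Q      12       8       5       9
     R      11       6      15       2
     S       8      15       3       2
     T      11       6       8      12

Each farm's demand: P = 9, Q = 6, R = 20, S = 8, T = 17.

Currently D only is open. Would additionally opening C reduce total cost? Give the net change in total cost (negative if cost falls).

No — net change +97 (cost rises by 97).

Current service cost with {D}: 413.
Adding C: each farm re-picks its cheapest; new service cost 258, saving 155.
Extra fixed cost: 252. Net change = 252 − 155 = 97.
(Totals: 422 → 519.)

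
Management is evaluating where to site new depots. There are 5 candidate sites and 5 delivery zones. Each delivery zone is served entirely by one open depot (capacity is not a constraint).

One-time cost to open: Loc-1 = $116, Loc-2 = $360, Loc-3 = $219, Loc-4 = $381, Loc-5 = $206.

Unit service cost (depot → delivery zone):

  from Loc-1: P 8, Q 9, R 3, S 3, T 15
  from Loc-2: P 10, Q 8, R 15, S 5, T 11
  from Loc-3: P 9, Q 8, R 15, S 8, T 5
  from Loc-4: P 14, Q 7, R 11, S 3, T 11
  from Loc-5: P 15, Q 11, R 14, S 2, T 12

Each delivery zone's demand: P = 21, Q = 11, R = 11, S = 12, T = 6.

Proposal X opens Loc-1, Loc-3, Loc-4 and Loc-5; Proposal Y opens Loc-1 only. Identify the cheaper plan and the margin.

Proposal Y is cheaper by 712.

Proposal X: {Loc-1, Loc-3, Loc-4, Loc-5}: P→Loc-1 8·21=168, Q→Loc-4 7·11=77, R→Loc-1 3·11=33, S→Loc-5 2·12=24, T→Loc-3 5·6=30. Service 332; fixed 922; total 1254.
Proposal Y: {Loc-1}: P→Loc-1 8·21=168, Q→Loc-1 9·11=99, R→Loc-1 3·11=33, S→Loc-1 3·12=36, T→Loc-1 15·6=90. Service 426; fixed 116; total 542.
Difference: |1254 − 542| = 712.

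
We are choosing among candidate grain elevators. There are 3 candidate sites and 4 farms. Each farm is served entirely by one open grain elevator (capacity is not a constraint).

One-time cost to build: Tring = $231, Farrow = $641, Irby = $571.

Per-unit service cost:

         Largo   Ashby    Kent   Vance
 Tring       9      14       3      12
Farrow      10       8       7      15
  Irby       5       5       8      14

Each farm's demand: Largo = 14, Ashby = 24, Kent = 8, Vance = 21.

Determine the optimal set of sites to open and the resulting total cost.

For any fixed open set, each farm goes to its cheapest open site; total = fixed + service.
{Tring}: Largo→Tring 9·14=126, Ashby→Tring 14·24=336, Kent→Tring 3·8=24, Vance→Tring 12·21=252. Service 738; fixed 231; total 969.
{Irby}: Largo→Irby 5·14=70, Ashby→Irby 5·24=120, Kent→Irby 8·8=64, Vance→Irby 14·21=294. Service 548; fixed 571; total 1119.
{Tring, Irby}: Largo→Irby 5·14=70, Ashby→Irby 5·24=120, Kent→Tring 3·8=24, Vance→Tring 12·21=252. Service 466; fixed 802; total 1268.
{Tring, Farrow, Irby}: service 466 + fixed 1443 = 1909
No other subset beats 969.

Open Tring only; minimum total cost 969.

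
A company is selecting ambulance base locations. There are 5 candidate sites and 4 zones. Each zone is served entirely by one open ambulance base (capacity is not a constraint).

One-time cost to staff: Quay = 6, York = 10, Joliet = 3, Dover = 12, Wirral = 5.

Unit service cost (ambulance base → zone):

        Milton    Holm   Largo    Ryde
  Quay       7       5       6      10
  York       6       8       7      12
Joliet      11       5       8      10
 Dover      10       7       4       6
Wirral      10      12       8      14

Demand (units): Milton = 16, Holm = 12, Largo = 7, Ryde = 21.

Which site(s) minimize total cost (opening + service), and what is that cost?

Open York, Joliet and Dover; minimum total cost 335.

For any fixed open set, each zone goes to its cheapest open site; total = fixed + service.
{York, Joliet, Dover}: Milton→York 6·16=96, Holm→Joliet 5·12=60, Largo→Dover 4·7=28, Ryde→Dover 6·21=126. Service 310; fixed 25; total 335.
{Quay, York, Dover}: Milton→York 6·16=96, Holm→Quay 5·12=60, Largo→Dover 4·7=28, Ryde→Dover 6·21=126. Service 310; fixed 28; total 338.
{York, Joliet, Dover, Wirral}: service 310 + fixed 30 = 340
{Quay, York, Joliet, Dover, Wirral}: Milton→York 6·16=96, Holm→Quay 5·12=60, Largo→Dover 4·7=28, Ryde→Dover 6·21=126. Service 310; fixed 36; total 346.
No other subset beats 335.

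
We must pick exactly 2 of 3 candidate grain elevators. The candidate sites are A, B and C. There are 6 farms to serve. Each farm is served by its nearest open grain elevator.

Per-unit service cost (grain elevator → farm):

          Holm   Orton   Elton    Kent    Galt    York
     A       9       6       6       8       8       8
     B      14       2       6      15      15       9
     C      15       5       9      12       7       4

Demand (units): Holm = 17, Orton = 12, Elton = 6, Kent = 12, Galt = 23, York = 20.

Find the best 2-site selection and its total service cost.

Choose A and C; total service cost 586.

With exactly 2 open, each farm uses its cheapest among the chosen.
{A, C}: Holm→A 9·17=153, Orton→C 5·12=60, Elton→A 6·6=36, Kent→A 8·12=96, Galt→C 7·23=161, York→C 4·20=80. Service cost 586.
{A, B}: service cost 653
{B, C}: service cost 683
Among all 3 size-2 choices, {A, C} is lowest.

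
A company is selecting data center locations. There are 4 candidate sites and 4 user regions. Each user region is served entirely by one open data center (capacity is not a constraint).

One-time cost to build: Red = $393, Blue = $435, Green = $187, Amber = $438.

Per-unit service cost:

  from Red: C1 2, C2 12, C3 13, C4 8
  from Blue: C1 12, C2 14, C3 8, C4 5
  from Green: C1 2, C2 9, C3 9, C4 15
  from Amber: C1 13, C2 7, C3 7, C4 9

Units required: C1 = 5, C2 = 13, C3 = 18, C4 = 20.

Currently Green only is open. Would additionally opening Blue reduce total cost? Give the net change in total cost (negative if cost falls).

Current service cost with {Green}: 589.
Adding Blue: each user region re-picks its cheapest; new service cost 371, saving 218.
Extra fixed cost: 435. Net change = 435 − 218 = 217.
(Totals: 776 → 993.)

No — net change +217 (cost rises by 217).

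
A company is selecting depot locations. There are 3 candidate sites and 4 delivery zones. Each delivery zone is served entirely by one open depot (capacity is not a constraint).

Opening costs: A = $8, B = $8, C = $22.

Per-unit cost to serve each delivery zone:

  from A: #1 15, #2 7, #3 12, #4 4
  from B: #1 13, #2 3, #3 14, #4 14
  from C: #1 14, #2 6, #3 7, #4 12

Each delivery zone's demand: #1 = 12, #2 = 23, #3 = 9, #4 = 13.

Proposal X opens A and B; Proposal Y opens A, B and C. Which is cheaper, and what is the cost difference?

Proposal Y is cheaper by 23.

Proposal X: {A, B}: #1→B 13·12=156, #2→B 3·23=69, #3→A 12·9=108, #4→A 4·13=52. Service 385; fixed 16; total 401.
Proposal Y: {A, B, C}: #1→B 13·12=156, #2→B 3·23=69, #3→C 7·9=63, #4→A 4·13=52. Service 340; fixed 38; total 378.
Difference: |401 − 378| = 23.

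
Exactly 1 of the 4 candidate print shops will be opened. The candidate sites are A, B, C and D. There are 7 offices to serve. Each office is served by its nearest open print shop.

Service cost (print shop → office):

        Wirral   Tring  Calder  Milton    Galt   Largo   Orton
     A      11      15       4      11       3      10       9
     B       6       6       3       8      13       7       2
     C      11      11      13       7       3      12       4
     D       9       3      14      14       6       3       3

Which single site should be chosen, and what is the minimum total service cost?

Choose B only; total service cost 45.

With exactly 1 open, each office uses its cheapest among the chosen.
{B}: Wirral→B 6, Tring→B 6, Calder→B 3, Milton→B 8, Galt→B 13, Largo→B 7, Orton→B 2. Service cost 45.
{D}: service cost 52
{C}: service cost 61
Among all 4 size-1 choices, {B} is lowest.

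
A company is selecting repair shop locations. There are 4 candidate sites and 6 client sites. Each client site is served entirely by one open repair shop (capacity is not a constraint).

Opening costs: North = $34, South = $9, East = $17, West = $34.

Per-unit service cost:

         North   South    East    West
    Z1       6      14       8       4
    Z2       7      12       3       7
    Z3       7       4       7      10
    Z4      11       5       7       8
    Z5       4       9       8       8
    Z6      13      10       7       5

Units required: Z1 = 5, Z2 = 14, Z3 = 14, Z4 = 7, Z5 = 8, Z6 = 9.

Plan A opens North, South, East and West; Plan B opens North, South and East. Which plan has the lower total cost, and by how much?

Plan A: {North, South, East, West}: Z1→West 4·5=20, Z2→East 3·14=42, Z3→South 4·14=56, Z4→South 5·7=35, Z5→North 4·8=32, Z6→West 5·9=45. Service 230; fixed 94; total 324.
Plan B: {North, South, East}: Z1→North 6·5=30, Z2→East 3·14=42, Z3→South 4·14=56, Z4→South 5·7=35, Z5→North 4·8=32, Z6→East 7·9=63. Service 258; fixed 60; total 318.
Difference: |324 − 318| = 6.

Plan B is cheaper by 6.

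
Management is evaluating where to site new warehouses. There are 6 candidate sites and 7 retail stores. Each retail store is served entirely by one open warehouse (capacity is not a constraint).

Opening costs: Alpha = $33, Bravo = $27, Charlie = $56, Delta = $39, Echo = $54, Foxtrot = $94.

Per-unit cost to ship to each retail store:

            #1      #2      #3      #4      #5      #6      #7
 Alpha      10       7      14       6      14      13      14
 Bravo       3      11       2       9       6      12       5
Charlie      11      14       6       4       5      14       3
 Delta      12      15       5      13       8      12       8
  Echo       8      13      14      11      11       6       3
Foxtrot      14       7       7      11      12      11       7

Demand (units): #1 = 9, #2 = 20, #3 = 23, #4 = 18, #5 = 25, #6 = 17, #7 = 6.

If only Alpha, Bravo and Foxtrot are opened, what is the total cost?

Total cost: 842

Each retail store is assigned to its cheapest site among the open ones.
{Alpha, Bravo, Foxtrot}: #1→Bravo 3·9=27, #2→Alpha 7·20=140, #3→Bravo 2·23=46, #4→Alpha 6·18=108, #5→Bravo 6·25=150, #6→Foxtrot 11·17=187, #7→Bravo 5·6=30. Service 688; fixed 154; total 842.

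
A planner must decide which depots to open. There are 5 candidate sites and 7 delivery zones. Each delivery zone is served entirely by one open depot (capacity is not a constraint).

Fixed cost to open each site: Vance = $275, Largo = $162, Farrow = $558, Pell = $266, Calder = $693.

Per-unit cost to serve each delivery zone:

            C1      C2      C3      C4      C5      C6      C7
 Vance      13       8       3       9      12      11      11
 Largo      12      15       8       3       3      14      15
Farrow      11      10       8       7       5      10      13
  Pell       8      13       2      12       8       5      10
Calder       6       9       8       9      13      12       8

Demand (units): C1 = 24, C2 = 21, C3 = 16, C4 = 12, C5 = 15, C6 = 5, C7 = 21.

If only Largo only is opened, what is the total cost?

Each delivery zone is assigned to its cheapest site among the open ones.
{Largo}: C1→Largo 12·24=288, C2→Largo 15·21=315, C3→Largo 8·16=128, C4→Largo 3·12=36, C5→Largo 3·15=45, C6→Largo 14·5=70, C7→Largo 15·21=315. Service 1197; fixed 162; total 1359.

Total cost: 1359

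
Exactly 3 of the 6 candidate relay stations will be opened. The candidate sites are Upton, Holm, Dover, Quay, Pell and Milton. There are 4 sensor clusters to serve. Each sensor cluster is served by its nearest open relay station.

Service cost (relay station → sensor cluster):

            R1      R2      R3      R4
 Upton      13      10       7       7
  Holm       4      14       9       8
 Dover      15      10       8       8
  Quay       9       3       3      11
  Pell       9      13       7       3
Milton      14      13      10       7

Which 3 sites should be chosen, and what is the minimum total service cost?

Choose Holm, Quay and Pell; total service cost 13.

With exactly 3 open, each sensor cluster uses its cheapest among the chosen.
{Holm, Quay, Pell}: R1→Holm 4, R2→Quay 3, R3→Quay 3, R4→Pell 3. Service cost 13.
{Upton, Holm, Quay}: service cost 17
{Holm, Quay, Milton}: service cost 17
Among all 20 size-3 choices, {Holm, Quay, Pell} is lowest.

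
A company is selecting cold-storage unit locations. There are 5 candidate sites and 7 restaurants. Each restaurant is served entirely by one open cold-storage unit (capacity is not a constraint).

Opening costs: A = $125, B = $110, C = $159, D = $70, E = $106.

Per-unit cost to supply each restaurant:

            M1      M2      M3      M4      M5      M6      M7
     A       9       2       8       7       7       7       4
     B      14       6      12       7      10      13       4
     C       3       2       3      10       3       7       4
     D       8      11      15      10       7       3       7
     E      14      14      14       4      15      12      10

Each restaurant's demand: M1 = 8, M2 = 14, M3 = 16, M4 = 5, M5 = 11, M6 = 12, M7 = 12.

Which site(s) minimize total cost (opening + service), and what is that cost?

For any fixed open set, each restaurant goes to its cheapest open site; total = fixed + service.
{C}: M1→C 3·8=24, M2→C 2·14=28, M3→C 3·16=48, M4→C 10·5=50, M5→C 3·11=33, M6→C 7·12=84, M7→C 4·12=48. Service 315; fixed 159; total 474.
{C, D}: M1→C 3·8=24, M2→C 2·14=28, M3→C 3·16=48, M4→C 10·5=50, M5→C 3·11=33, M6→D 3·12=36, M7→C 4·12=48. Service 267; fixed 229; total 496.
{C, E}: M1→C 3·8=24, M2→C 2·14=28, M3→C 3·16=48, M4→E 4·5=20, M5→C 3·11=33, M6→C 7·12=84, M7→C 4·12=48. Service 285; fixed 265; total 550.
{A, B, C, D, E}: M1→C 3·8=24, M2→A 2·14=28, M3→C 3·16=48, M4→E 4·5=20, M5→C 3·11=33, M6→D 3·12=36, M7→A 4·12=48. Service 237; fixed 570; total 807.
No other subset beats 474.

Open C only; minimum total cost 474.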